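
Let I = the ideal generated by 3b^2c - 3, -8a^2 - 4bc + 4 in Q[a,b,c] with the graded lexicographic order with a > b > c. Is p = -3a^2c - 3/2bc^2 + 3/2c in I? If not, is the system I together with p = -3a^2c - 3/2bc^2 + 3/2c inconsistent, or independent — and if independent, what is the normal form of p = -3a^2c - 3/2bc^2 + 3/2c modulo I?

-3a^2c - 3/2bc^2 + 3/2c lies in I (it reduces to 0).

First compute the reduced Gröbner basis of I by Buchberger's algorithm.
f_1 = 3b^2c - 3, LT = b^2c.
f_2 = -8a^2 - 4bc + 4, LT = a^2.

The S-polynomials (S(f_1,f_2)) all reduce to 0 modulo the current basis, so we have a Gröbner basis.
Inter-reduce: drop elements whose leading term is divisible by another's, tail-reduce, and make monic.
Reduced Gröbner basis: {b^2c - 1, a^2 + 1/2bc - 1/2}.
Label its elements g_1 = b^2c - 1, g_2 = a^2 + 1/2bc - 1/2.

Reduce p = -3a^2c - 3/2bc^2 + 3/2c modulo G:
  leading term a^2c: subtract (-3c)·g_2 from -3a^2c - 3/2bc^2 + 3/2c → 0
  normal form = 0.
Since the normal form is 0, p ∈ I.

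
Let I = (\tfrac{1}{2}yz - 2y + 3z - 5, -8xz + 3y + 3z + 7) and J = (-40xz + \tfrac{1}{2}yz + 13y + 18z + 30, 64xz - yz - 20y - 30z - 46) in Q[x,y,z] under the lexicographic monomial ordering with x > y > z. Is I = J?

Yes, the ideals are equal.

Two ideals are equal iff their reduced Gröbner bases coincide (the reduced basis is unique for a fixed ordering).
Buchberger on the first generating set:
f_1 = \tfrac{1}{2}yz - 2y + 3z - 5, LT = yz.
f_2 = -8xz + 3y + 3z + 7, LT = xz.

S(f_1,f_2): lcm = xyz. S = -4xy + 6xz - 10x + \tfrac{3}{8}y^{2} + \tfrac{3}{8}yz + \tfrac{7}{8}y.
  leading term xy: no divisor's leading term divides it; move -4xy to the remainder.
  leading term xz: subtract (-\tfrac{3}{4})·f_2 from 6xz - 10x + \tfrac{3}{8}y^{2} + \tfrac{3}{8}yz + \tfrac{7}{8}y → -10x + \tfrac{3}{8}y^{2} + \tfrac{3}{8}yz + \tfrac{25}{8}y + \tfrac{9}{4}z + \tfrac{21}{4}
  leading term x: no divisor's leading term divides it; move -10x to the remainder.
  leading term y^{2}: no divisor's leading term divides it; move \tfrac{3}{8}y^{2} to the remainder.
  leading term yz: subtract (\tfrac{3}{4})·f_1 from \tfrac{3}{8}yz + \tfrac{25}{8}y + \tfrac{9}{4}z + \tfrac{21}{4} → \tfrac{37}{8}y + 9
  leading term y: no divisor's leading term divides it; move \tfrac{37}{8}y to the remainder.
  leading term 1: no divisor's leading term divides it; move 9 to the remainder.
  remainder -4xy - 10x + \tfrac{3}{8}y^{2} + \tfrac{37}{8}y + 9 ≠ 0; add g_3 = -4xy - 10x + \tfrac{3}{8}y^{2} + \tfrac{37}{8}y + 9 to the basis.

The other S-polynomials (S(f_1,g_3), S(f_2,g_3)) all reduce to 0 modulo the current basis, so we have a Gröbner basis.
Inter-reduce: drop elements whose leading term is divisible by another's, tail-reduce, and make monic.
Reduced Gröbner basis: {xy + \tfrac{5}{2}x - \tfrac{3}{32}y^{2} - \tfrac{37}{32}y - \tfrac{9}{4}, xz - \tfrac{3}{8}y - \tfrac{3}{8}z - \tfrac{7}{8}, yz - 4y + 6z - 10}.

Buchberger on the second generating set:
h_1 = -40xz + \tfrac{1}{2}yz + 13y + 18z + 30, LT = xz.
h_2 = 64xz - yz - 20y - 30z - 46, LT = xz.

S(h_1,h_2): lcm = xz. S = \tfrac{1}{320}yz - \tfrac{1}{80}y + \tfrac{3}{160}z - \tfrac{1}{32}.
  leading term yz: no divisor's leading term divides it; move \tfrac{1}{320}yz to the remainder.
  leading term y: no divisor's leading term divides it; move -\tfrac{1}{80}y to the remainder.
  leading term z: no divisor's leading term divides it; move \tfrac{3}{160}z to the remainder.
  leading term 1: no divisor's leading term divides it; move -\tfrac{1}{32} to the remainder.
  remainder \tfrac{1}{320}yz - \tfrac{1}{80}y + \tfrac{3}{160}z - \tfrac{1}{32} ≠ 0; add k_3 = \tfrac{1}{320}yz - \tfrac{1}{80}y + \tfrac{3}{160}z - \tfrac{1}{32} to the basis.

S(h_1,k_3): lcm = xyz. S = 4xy - 6xz + 10x - \tfrac{1}{80}y^{2}z - \tfrac{13}{40}y^{2} - \tfrac{9}{20}yz - \tfrac{3}{4}y.
  leading term xy: no divisor's leading term divides it; move 4xy to the remainder.
  leading term xz: subtract (\tfrac{3}{20})·h_1 from -6xz + 10x - \tfrac{1}{80}y^{2}z - \tfrac{13}{40}y^{2} - \tfrac{9}{20}yz - \tfrac{3}{4}y → 10x - \tfrac{1}{80}y^{2}z - \tfrac{13}{40}y^{2} - \tfrac{21}{40}yz - \tfrac{27}{10}y - \tfrac{27}{10}z - \tfrac{9}{2}
  leading term x: no divisor's leading term divides it; move 10x to the remainder.
  leading term y^{2}z: subtract (-4y)·k_3 from -\tfrac{1}{80}y^{2}z - \tfrac{13}{40}y^{2} - \tfrac{21}{40}yz - \tfrac{27}{10}y - \tfrac{27}{10}z - \tfrac{9}{2} → -\tfrac{3}{8}y^{2} - \tfrac{9}{20}yz - \tfrac{113}{40}y - \tfrac{27}{10}z - \tfrac{9}{2}
  leading term y^{2}: no divisor's leading term divides it; move -\tfrac{3}{8}y^{2} to the remainder.
  leading term yz: subtract (-144)·k_3 from -\tfrac{9}{20}yz - \tfrac{113}{40}y - \tfrac{27}{10}z - \tfrac{9}{2} → -\tfrac{37}{8}y - 9
  leading term y: no divisor's leading term divides it; move -\tfrac{37}{8}y to the remainder.
  leading term 1: no divisor's leading term divides it; move -9 to the remainder.
  remainder 4xy + 10x - \tfrac{3}{8}y^{2} - \tfrac{37}{8}y - 9 ≠ 0; add k_4 = 4xy + 10x - \tfrac{3}{8}y^{2} - \tfrac{37}{8}y - 9 to the basis.

The other S-polynomials (S(h_2,k_3), S(h_1,k_4), S(h_2,k_4), S(k_3,k_4)) all reduce to 0 modulo the current basis, so we have a Gröbner basis.
Inter-reduce: drop elements whose leading term is divisible by another's, tail-reduce, and make monic.
Reduced Gröbner basis: {xy + \tfrac{5}{2}x - \tfrac{3}{32}y^{2} - \tfrac{37}{32}y - \tfrac{9}{4}, xz - \tfrac{3}{8}y - \tfrac{3}{8}z - \tfrac{7}{8}, yz - 4y + 6z - 10}.

Same reduced basis, so the two generating sets span the same ideal.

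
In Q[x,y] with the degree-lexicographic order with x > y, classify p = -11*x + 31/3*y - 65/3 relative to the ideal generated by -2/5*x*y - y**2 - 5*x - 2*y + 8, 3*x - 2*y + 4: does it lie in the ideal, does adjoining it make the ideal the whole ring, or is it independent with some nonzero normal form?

First compute the reduced Gröbner basis of I by Buchberger's algorithm.
f_1 = -2/5*x*y - y**2 - 5*x - 2*y + 8, LT = x*y.
f_2 = 3*x - 2*y + 4, LT = x.

S(f_1,f_2): lcm = x*y. S = 19/6*y**2 + 25/2*x + 11/3*y - 20.
  leading term y**2: no divisor's leading term divides it; move 19/6*y**2 to the remainder.
  leading term x: subtract (25/6)·f_2 from 25/2*x + 11/3*y - 20 → 12*y - 110/3
  leading term y: no divisor's leading term divides it; move 12*y to the remainder.
  leading term 1: no divisor's leading term divides it; move -110/3 to the remainder.
  remainder 19/6*y**2 + 12*y - 110/3 ≠ 0; add h_3 = 19/6*y**2 + 12*y - 110/3 to the basis.

S(f_1,h_3): lcm = x*y**2. S = 5/2*y**3 + 331/38*x*y + 5*y**2 + 220/19*x - 20*y.
  leading term y**3: subtract (15/19*y)·h_3 from 5/2*y**3 + 331/38*x*y + 5*y**2 + 220/19*x - 20*y → 331/38*x*y - 85/19*y**2 + 220/19*x + 170/19*y
  leading term x*y: subtract (-1655/76)·f_1 from 331/38*x*y - 85/19*y**2 + 220/19*x + 170/19*y → -105/4*y**2 - 7395/76*x - 1315/38*y + 3310/19
  leading term y**2: subtract (-315/38)·h_3 from -105/4*y**2 - 7395/76*x - 1315/38*y + 3310/19 → -7395/76*x + 2465/38*y - 2465/19
  leading term x: subtract (-2465/76)·f_2 from -7395/76*x + 2465/38*y - 2465/19 → 0
  remainder 0.

S(f_2,h_3): leading monomials are coprime, so the S-polynomial reduces to 0 (Buchberger's first criterion).
Every S-polynomial of the final basis reduces to 0, so we have a Gröbner basis.
Inter-reduce: drop elements whose leading term is divisible by another's, tail-reduce, and make monic.
Reduced Gröbner basis: {y**2 + 72/19*y - 220/19, x - 2/3*y + 4/3}.
Label its elements g_1 = y**2 + 72/19*y - 220/19, g_2 = x - 2/3*y + 4/3.

Reduce p = -11*x + 31/3*y - 65/3 modulo G:
  leading term x: subtract (-11)·g_2 from -11*x + 31/3*y - 65/3 → 3*y - 7
  leading term y: no divisor's leading term divides it; move 3*y to the remainder.
  leading term 1: no divisor's leading term divides it; move -7 to the remainder.
  normal form = 3*y - 7.
The normal form is nonzero, so p ∉ I. Since p minus its normal form lies in I, I + (p) = I + (r) where r = 3*y - 7; decide whether this ideal is the whole ring.
Run Buchberger on G together with r (pairs among the g_i already reduce to 0 since G is a Gröbner basis):
g_1 = y**2 + 72/19*y - 220/19, LT = y**2.
g_2 = x - 2/3*y + 4/3, LT = x.
r = 3*y - 7, LT = y.

S(g_1,g_2): leading monomials are coprime, so the S-polynomial reduces to 0 (Buchberger's first criterion).
S(g_1,r): lcm = y**2. S = 349/57*y - 220/19.
  leading term y: subtract (349/171)·r from 349/57*y - 220/19 → 463/171
  leading term 1: no divisor's leading term divides it; move 463/171 to the remainder.
  remainder 463/171 ≠ 0; add m_4 = 463/171 to the basis.

S(g_2,r): leading monomials are coprime, so the S-polynomial reduces to 0 (Buchberger's first criterion).
S(g_1,m_4): leading monomials are coprime, so the S-polynomial reduces to 0 (Buchberger's first criterion).
S(g_2,m_4): leading monomials are coprime, so the S-polynomial reduces to 0 (Buchberger's first criterion).
S(r,m_4): leading monomials are coprime, so the S-polynomial reduces to 0 (Buchberger's first criterion).
Every S-polynomial of the final basis reduces to 0, so we have a Gröbner basis.
Inter-reduce: drop elements whose leading term is divisible by another's, tail-reduce, and make monic.
Reduced Gröbner basis: {1}.
The reduced Gröbner basis of I + (p) is {1}: the ideal is the whole ring, so the enlarged system has no common solution — adjoining p is inconsistent.

Adjoining -11*x + 31/3*y - 65/3 makes the ideal the whole ring: the system is inconsistent.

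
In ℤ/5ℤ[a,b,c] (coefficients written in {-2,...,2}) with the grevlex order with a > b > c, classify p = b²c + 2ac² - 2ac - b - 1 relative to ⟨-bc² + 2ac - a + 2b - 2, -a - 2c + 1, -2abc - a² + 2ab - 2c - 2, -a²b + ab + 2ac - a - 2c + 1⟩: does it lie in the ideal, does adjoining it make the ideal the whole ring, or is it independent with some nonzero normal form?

b²c + 2ac² - 2ac - b - 1 lies in I (it reduces to 0).

First compute the reduced Gröbner basis of I by Buchberger's algorithm.
f_1 = -bc² + 2ac - a + 2b - 2, LT = bc².
f_2 = -a - 2c + 1, LT = a.
f_3 = -2abc - a² + 2ab - 2c - 2, LT = abc.
f_4 = -a²b + ab + 2ac - a - 2c + 1, LT = a²b.

S(f_1,f_3): lcm = abc². S = abc + a² - 2ab - c² + 2a - c.
  reduce S modulo (f_1, f_2, f_3, f_4):
  remainder c² - b - 2c - 1 ≠ 0; add h_5 = c² - b - 2c - 1 to the basis.

S(f_1,f_4): lcm = a²bc². S = -2a³c + abc² + 2ac³ + a³ - 2a²b - ac² - 2c³ + 2a² + c².
  reduce S modulo (f_1, f_2, f_3, f_4, h_5):
  remainder bc - 2b + 2c - 2 ≠ 0; add h_6 = bc - 2b + 2c - 2 to the basis.

S(f_2,f_3): lcm = abc. S = 2bc² + 2a² + ab - bc - c - 1.
  reduce S modulo (f_1, f_2, f_3, f_4, h_5, h_6):
  remainder -b - 1 ≠ 0; add h_7 = -b - 1 to the basis.

S(f_2,f_4): lcm = a²b. S = 2abc + 2ac - a - 2c + 1.
  reduce S modulo (f_1, f_2, f_3, f_4, h_5, h_6, h_7):
  remainder c ≠ 0; add h_8 = c to the basis.

The other S-polynomials (S(f_1,f_2), S(f_3,f_4), S(f_1,h_5), S(f_2,h_5), S(f_3,h_5), S(f_4,h_5), S(f_1,h_6), S(f_2,h_6), S(f_3,h_6), S(f_4,h_6), S(h_5,h_6), S(f_1,h_7), S(f_2,h_7), S(f_3,h_7), S(f_4,h_7), S(h_5,h_7), S(h_6,h_7), S(f_1,h_8), S(f_2,h_8), S(f_3,h_8), S(f_4,h_8), S(h_5,h_8), S(h_6,h_8), S(h_7,h_8)) all reduce to 0 modulo the current basis, so we have a Gröbner basis.
Inter-reduce: drop elements whose leading term is divisible by another's, tail-reduce, and make monic.
Reduced Gröbner basis: {a - 1, b + 1, c}.
Label its elements g_1 = a - 1, g_2 = b + 1, g_3 = c.

Reduce p = b²c + 2ac² - 2ac - b - 1 modulo G:
  leading term b²c: subtract (bc)·g_2 from b²c + 2ac² - 2ac - b - 1 → 2ac² - 2ac - bc - b - 1
  leading term ac²: subtract (2c²)·g_1 from 2ac² - 2ac - bc - b - 1 → -2ac - bc + 2c² - b - 1
  leading term ac: subtract (-2c)·g_1 from -2ac - bc + 2c² - b - 1 → -bc + 2c² - b - 2c - 1
  leading term bc: subtract (-c)·g_2 from -bc + 2c² - b - 2c - 1 → 2c² - b - c - 1
  leading term c²: subtract (2c)·g_3 from 2c² - b - c - 1 → -b - c - 1
  leading term b: subtract (-1)·g_2 from -b - c - 1 → -c
  leading term c: subtract (-1)·g_3 from -c → 0
  normal form = 0.
Since the normal form is 0, p ∈ I.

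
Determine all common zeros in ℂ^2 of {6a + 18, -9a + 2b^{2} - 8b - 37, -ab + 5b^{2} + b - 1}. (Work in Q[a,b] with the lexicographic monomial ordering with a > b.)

Compute a lex Gröbner basis by Buchberger's algorithm.
f_1 = 6a + 18, LT = a.
f_2 = -9a + 2b^{2} - 8b - 37, LT = a.
f_3 = -ab + 5b^{2} + b - 1, LT = ab.

S(f_1,f_2): lcm = a. S = \tfrac{2}{9}b^{2} - \tfrac{8}{9}b - \tfrac{10}{9}.
  reduce S modulo (f_1, f_2, f_3):
  remainder \tfrac{2}{9}b^{2} - \tfrac{8}{9}b - \tfrac{10}{9} ≠ 0; add h_4 = \tfrac{2}{9}b^{2} - \tfrac{8}{9}b - \tfrac{10}{9} to the basis.

S(f_1,f_3): lcm = ab. S = 5b^{2} + 4b - 1.
  reduce S modulo (f_1, f_2, f_3, h_4):
  remainder 24b + 24 ≠ 0; add h_5 = 24b + 24 to the basis.

The other S-polynomials (S(f_2,f_3), S(f_1,h_4), S(f_2,h_4), S(f_3,h_4), S(f_1,h_5), S(f_2,h_5), S(f_3,h_5), S(h_4,h_5)) all reduce to 0 modulo the current basis, so we have a Gröbner basis.
Inter-reduce: drop elements whose leading term is divisible by another's, tail-reduce, and make monic.
Reduced Gröbner basis: {a + 3, b + 1}.

A lex Gröbner basis eliminates variables successively. Here b + 1 depends only on b, with roots {-1}; lifting each root through the earlier basis elements recovers the full solutions.
  b = -1: the earlier basis element becomes a + 3 = 0, giving a = -3 — point (-3, -1).

{(-3, -1)}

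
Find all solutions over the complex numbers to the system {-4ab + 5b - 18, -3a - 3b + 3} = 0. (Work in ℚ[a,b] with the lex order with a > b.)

{(13/4, -9/4), (-1, 2)}

Compute a lex Gröbner basis by Buchberger's algorithm.
f_1 = -4ab + 5b - 18, LT = ab.
f_2 = -3a - 3b + 3, LT = a.

S(f_1,f_2): lcm = ab. S = -b² - ¼b + 9/2.
  leading term b²: no divisor's leading term divides it; move -b² to the remainder.
  leading term b: no divisor's leading term divides it; move -¼b to the remainder.
  leading term 1: no divisor's leading term divides it; move 9/2 to the remainder.
  remainder -b² - ¼b + 9/2 ≠ 0; add h_3 = -b² - ¼b + 9/2 to the basis.

The other S-polynomials (S(f_1,h_3), S(f_2,h_3)) all reduce to 0 modulo the current basis, so we have a Gröbner basis.
Inter-reduce: drop elements whose leading term is divisible by another's, tail-reduce, and make monic.
Reduced Gröbner basis: {a + b - 1, b² + ¼b - 9/2}.

The lex basis is triangular: the last element involves only b. Solving b² + ¼b - 9/2 = 0 gives b ∈ {-9/4, 2}; substituting each value into the earlier elements determines the remaining variables.
  b = -9/4: the earlier basis element becomes a - 13/4 = 0, giving a = 13/4 — point (13/4, -9/4).
  b = 2: the earlier basis element becomes a + 1 = 0, giving a = -1 — point (-1, 2).
Each listed point satisfies every original equation (direct substitution).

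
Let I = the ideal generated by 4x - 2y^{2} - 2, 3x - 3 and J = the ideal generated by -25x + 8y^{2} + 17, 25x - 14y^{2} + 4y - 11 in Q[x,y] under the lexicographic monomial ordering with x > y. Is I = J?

Two ideals are equal iff their reduced Gröbner bases coincide (the reduced basis is unique for a fixed ordering).
Buchberger on the first generating set:
f_1 = 4x - 2y^{2} - 2, LT = x.
f_2 = 3x - 3, LT = x.

S(f_1,f_2): lcm = x. S = -\tfrac{1}{2}y^{2} + \tfrac{1}{2}.
  reduce S modulo (f_1, f_2):
  remainder -\tfrac{1}{2}y^{2} + \tfrac{1}{2} ≠ 0; add g_3 = -\tfrac{1}{2}y^{2} + \tfrac{1}{2} to the basis.

The other S-polynomials (S(f_1,g_3), S(f_2,g_3)) all reduce to 0 modulo the current basis, so we have a Gröbner basis.
Inter-reduce: drop elements whose leading term is divisible by another's, tail-reduce, and make monic.
Reduced Gröbner basis: {x - 1, y^{2} - 1}.

Buchberger on the second generating set:
h_1 = -25x + 8y^{2} + 17, LT = x.
h_2 = 25x - 14y^{2} + 4y - 11, LT = x.

S(h_1,h_2): lcm = x. S = \tfrac{6}{25}y^{2} - \tfrac{4}{25}y - \tfrac{6}{25}.
  reduce S modulo (h_1, h_2):
  remainder \tfrac{6}{25}y^{2} - \tfrac{4}{25}y - \tfrac{6}{25} ≠ 0; add k_3 = \tfrac{6}{25}y^{2} - \tfrac{4}{25}y - \tfrac{6}{25} to the basis.

The other S-polynomials (S(h_1,k_3), S(h_2,k_3)) all reduce to 0 modulo the current basis, so we have a Gröbner basis.
Inter-reduce: drop elements whose leading term is divisible by another's, tail-reduce, and make monic.
Reduced Gröbner basis: {x - \tfrac{16}{75}y - 1, y^{2} - \tfrac{2}{3}y - 1}.

The bases are distinct; the ideals are different.
The choice of monomial ordering does not affect the verdict — as long as both bases are computed under the same ordering, their equality decides ideal equality.

No, the ideals differ.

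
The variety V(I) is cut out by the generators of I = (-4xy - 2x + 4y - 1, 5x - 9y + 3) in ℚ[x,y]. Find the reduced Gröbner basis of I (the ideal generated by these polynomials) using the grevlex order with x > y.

G = {y² - 7/18y - 1/36, x - 9/5y + ⅗}

f_1 = -4xy - 2x + 4y - 1, LT = xy.
f_2 = 5x - 9y + 3, LT = x.

S(f_1,f_2): lcm = xy. S = 9/5y² + ½x - 8/5y + ¼.
  reduce S modulo (f_1, f_2):
  remainder 9/5y² - 7/10y - 1/20 ≠ 0; add g_3 = 9/5y² - 7/10y - 1/20 to the basis.

The other S-polynomials (S(f_1,g_3), S(f_2,g_3)) all reduce to 0 modulo the current basis, so we have a Gröbner basis.
Inter-reduce: drop elements whose leading term is divisible by another's, tail-reduce, and make monic.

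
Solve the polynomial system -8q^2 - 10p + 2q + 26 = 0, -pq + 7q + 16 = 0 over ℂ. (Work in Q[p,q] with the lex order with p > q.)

{(-1, -2), (44/5 + sqrt(559)*I/5, 9/8 - sqrt(559)*I/8), (44/5 - sqrt(559)*I/5, 9/8 + sqrt(559)*I/8)}

Compute a lex Gröbner basis by Buchberger's algorithm.
f_1 = -10p - 8q^2 + 2q + 26, LT = p.
f_2 = -pq + 7q + 16, LT = pq.

S(f_1,f_2): lcm = pq. S = 4/5q^3 - 1/5q^2 + 22/5q + 16.
  reduce S modulo (f_1, f_2):
  remainder 4/5q^3 - 1/5q^2 + 22/5q + 16 ≠ 0; add h_3 = 4/5q^3 - 1/5q^2 + 22/5q + 16 to the basis.

The other S-polynomials (S(f_1,h_3), S(f_2,h_3)) all reduce to 0 modulo the current basis, so we have a Gröbner basis.
Inter-reduce: drop elements whose leading term is divisible by another's, tail-reduce, and make monic.
Reduced Gröbner basis: {p + 4/5q^2 - 1/5q - 13/5, q^3 - 1/4q^2 + 11/2q + 20}.

Since the basis is lex-ordered, q^3 - 1/4q^2 + 11/2q + 20 is univariate in q. Its roots are {-2, 9/8 - sqrt(559)*I/8, 9/8 + sqrt(559)*I/8}. Back-substituting each root into the other basis elements fixes the other coordinates.
  q = -2: the earlier basis element becomes p + 1 = 0, giving p = -1 — point (-1, -2).
  q = 9/8 - sqrt(559)*I/8: the earlier basis element becomes p - 44/5 - sqrt(559)*I/5 = 0, giving p = 44/5 + sqrt(559)*I/5 — point (44/5 + sqrt(559)*I/5, 9/8 - sqrt(559)*I/8).
  q = 9/8 + sqrt(559)*I/8: the earlier basis element becomes p - 44/5 + sqrt(559)*I/5 = 0, giving p = 44/5 - sqrt(559)*I/5 — point (44/5 - sqrt(559)*I/5, 9/8 + sqrt(559)*I/8).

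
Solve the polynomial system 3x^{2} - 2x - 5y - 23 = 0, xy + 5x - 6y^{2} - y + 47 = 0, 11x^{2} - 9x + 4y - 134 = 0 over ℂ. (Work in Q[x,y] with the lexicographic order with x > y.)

{(-3, 2)}

Compute a lex Gröbner basis by Buchberger's algorithm.
f_1 = 3x^{2} - 2x - 5y - 23, LT = x^{2}.
f_2 = xy + 5x - 6y^{2} - y + 47, LT = xy.
f_3 = 11x^{2} - 9x + 4y - 134, LT = x^{2}.

S(f_1,f_2): lcm = x^{2}y. S = -5x^{2} + 6xy^{2} + \tfrac{1}{3}xy - 47x - \tfrac{5}{3}y^{2} - \tfrac{23}{3}y.
  reduce S modulo (f_1, f_2, f_3):
  remainder 98x + 36y^{3} - \tfrac{521}{3}y^{2} - \tfrac{983}{3}y + 1356 ≠ 0; add h_4 = 98x + 36y^{3} - \tfrac{521}{3}y^{2} - \tfrac{983}{3}y + 1356 to the basis.

S(f_1,f_3): lcm = x^{2}. S = \tfrac{5}{33}x - \tfrac{67}{33}y + \tfrac{149}{33}.
  reduce S modulo (f_1, f_2, f_3, h_4):
  remainder -\tfrac{30}{539}y^{3} + \tfrac{2605}{9702}y^{2} - \tfrac{14783}{9702}y + \tfrac{3911}{1617} ≠ 0; add h_5 = -\tfrac{30}{539}y^{3} + \tfrac{2605}{9702}y^{2} - \tfrac{14783}{9702}y + \tfrac{3911}{1617} to the basis.

S(f_2,f_3): lcm = x^{2}y. S = 5x^{2} - 6xy^{2} - \tfrac{2}{11}xy + 47x - \tfrac{4}{11}y^{2} + \tfrac{134}{11}y.
  reduce S modulo (f_1, f_2, f_3, h_4, h_5):
  remainder -\tfrac{37}{33}y^{2} - \tfrac{181}{33}y + \tfrac{170}{11} ≠ 0; add h_6 = -\tfrac{37}{33}y^{2} - \tfrac{181}{33}y + \tfrac{170}{11} to the basis.

S(f_2,h_5): lcm = xy^{3}. S = \tfrac{1061}{108}xy^{2} - \tfrac{14783}{540}xy + \tfrac{3911}{90}x - 6y^{4} - y^{3} + 47y^{2}.
  reduce S modulo (f_1, f_2, f_3, h_4, h_5, h_6):
  remainder \tfrac{12748624}{2775}y - \tfrac{25497248}{2775} ≠ 0; add h_7 = \tfrac{12748624}{2775}y - \tfrac{25497248}{2775} to the basis.

The other S-polynomials (S(f_1,h_4), S(f_2,h_4), S(f_3,h_4), S(f_1,h_5), S(f_3,h_5), S(h_4,h_5), S(f_1,h_6), S(f_2,h_6), S(f_3,h_6), S(h_4,h_6), S(h_5,h_6), S(f_1,h_7), S(f_2,h_7), S(f_3,h_7), S(h_4,h_7), S(h_5,h_7), S(h_6,h_7)) all reduce to 0 modulo the current basis, so we have a Gröbner basis.
Inter-reduce: drop elements whose leading term is divisible by another's, tail-reduce, and make monic.
Reduced Gröbner basis: {x + 3, y - 2}.

Since the basis is lex-ordered, y - 2 is univariate in y. Its roots are {2}. Back-substituting each root into the other basis elements fixes the other coordinates.
  y = 2: the earlier basis element becomes x + 3 = 0, giving x = -3 — point (-3, 2).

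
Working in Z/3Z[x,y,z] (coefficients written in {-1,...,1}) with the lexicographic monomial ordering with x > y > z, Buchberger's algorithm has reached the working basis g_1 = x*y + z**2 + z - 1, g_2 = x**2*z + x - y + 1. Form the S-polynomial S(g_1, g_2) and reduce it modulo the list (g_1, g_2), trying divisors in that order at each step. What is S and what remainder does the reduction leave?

S(g_1, g_2) = -x*y + x*z**3 + x*z**2 - x*z + y**2 - y; remainder on division = x*z**3 + x*z**2 - x*z + y**2 - y + z**2 + z - 1.

lcm(LM(g_1), LM(g_2)) = x**2*y*z.
S = (lcm/LT(g_1))·g_1 − (lcm/LT(g_2))·g_2 = -x*y + x*z**3 + x*z**2 - x*z + y**2 - y.
Reduce S modulo (g_1, g_2) in that order:
  leading term x*y: subtract (-1)·g_1 from -x*y + x*z**3 + x*z**2 - x*z + y**2 - y → x*z**3 + x*z**2 - x*z + y**2 - y + z**2 + z - 1
  leading term x*z**3: no divisor's leading term divides it; move x*z**3 to the remainder.
  leading term x*z**2: no divisor's leading term divides it; move x*z**2 to the remainder.
  leading term x*z: no divisor's leading term divides it; move -x*z to the remainder.
  leading term y**2: no divisor's leading term divides it; move y**2 to the remainder.
  leading term y: no divisor's leading term divides it; move -y to the remainder.
  leading term z**2: no divisor's leading term divides it; move z**2 to the remainder.
  leading term z: no divisor's leading term divides it; move z to the remainder.
  leading term 1: no divisor's leading term divides it; move -1 to the remainder.
The remainder x*z**3 + x*z**2 - x*z + y**2 - y + z**2 + z - 1 is nonzero, so it would be added as the next basis element.
An S-polynomial is built so that the two leading terms cancel; whether anything survives reduction is exactly the Gröbner-basis criterion.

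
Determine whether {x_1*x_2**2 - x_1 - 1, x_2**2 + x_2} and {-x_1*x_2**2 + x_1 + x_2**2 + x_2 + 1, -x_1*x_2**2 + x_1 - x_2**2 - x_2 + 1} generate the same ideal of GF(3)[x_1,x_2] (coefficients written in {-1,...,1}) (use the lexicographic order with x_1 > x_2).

Two ideals are equal iff their reduced Gröbner bases coincide (the reduced basis is unique for a fixed ordering).
Buchberger on the first generating set:
f_1 = x_1*x_2**2 - x_1 - 1, LT = x_1*x_2**2.
f_2 = x_2**2 + x_2, LT = x_2**2.

S(f_1,f_2): lcm = x_1*x_2**2. S = -x_1*x_2 - x_1 - 1.
  leading term x_1*x_2: no divisor's leading term divides it; move -x_1*x_2 to the remainder.
  leading term x_1: no divisor's leading term divides it; move -x_1 to the remainder.
  leading term 1: no divisor's leading term divides it; move -1 to the remainder.
  remainder -x_1*x_2 - x_1 - 1 ≠ 0; add g_3 = -x_1*x_2 - x_1 - 1 to the basis.

S(f_1,g_3): lcm = x_1*x_2**2. S = -x_1*x_2 - x_1 - x_2 - 1.
  leading term x_1*x_2: subtract (1)·g_3 from -x_1*x_2 - x_1 - x_2 - 1 → -x_2
  leading term x_2: no divisor's leading term divides it; move -x_2 to the remainder.
  remainder -x_2 ≠ 0; add g_4 = -x_2 to the basis.

S(f_1,g_4): lcm = x_1*x_2**2. S = -x_1 - 1.
  leading term x_1: no divisor's leading term divides it; move -x_1 to the remainder.
  leading term 1: no divisor's leading term divides it; move -1 to the remainder.
  remainder -x_1 - 1 ≠ 0; add g_5 = -x_1 - 1 to the basis.

The other S-polynomials (S(f_2,g_3), S(f_2,g_4), S(g_3,g_4), S(f_1,g_5), S(f_2,g_5), S(g_3,g_5), S(g_4,g_5)) all reduce to 0 modulo the current basis, so we have a Gröbner basis.
Inter-reduce: drop elements whose leading term is divisible by another's, tail-reduce, and make monic.
Reduced Gröbner basis: {x_1 + 1, x_2}.

Buchberger on the second generating set:
h_1 = -x_1*x_2**2 + x_1 + x_2**2 + x_2 + 1, LT = x_1*x_2**2.
h_2 = -x_1*x_2**2 + x_1 - x_2**2 - x_2 + 1, LT = x_1*x_2**2.

S(h_1,h_2): lcm = x_1*x_2**2. S = x_2**2 + x_2.
  leading term x_2**2: no divisor's leading term divides it; move x_2**2 to the remainder.
  leading term x_2: no divisor's leading term divides it; move x_2 to the remainder.
  remainder x_2**2 + x_2 ≠ 0; add k_3 = x_2**2 + x_2 to the basis.

S(h_1,k_3): lcm = x_1*x_2**2. S = -x_1*x_2 - x_1 - x_2**2 - x_2 - 1.
  leading term x_1*x_2: no divisor's leading term divides it; move -x_1*x_2 to the remainder.
  leading term x_1: no divisor's leading term divides it; move -x_1 to the remainder.
  leading term x_2**2: subtract (-1)·k_3 from -x_2**2 - x_2 - 1 → -1
  leading term 1: no divisor's leading term divides it; move -1 to the remainder.
  remainder -x_1*x_2 - x_1 - 1 ≠ 0; add k_4 = -x_1*x_2 - x_1 - 1 to the basis.

S(h_1,k_4): lcm = x_1*x_2**2. S = -x_1*x_2 - x_1 - x_2**2 + x_2 - 1.
  leading term x_1*x_2: subtract (1)·k_4 from -x_1*x_2 - x_1 - x_2**2 + x_2 - 1 → -x_2**2 + x_2
  leading term x_2**2: subtract (-1)·k_3 from -x_2**2 + x_2 → -x_2
  leading term x_2: no divisor's leading term divides it; move -x_2 to the remainder.
  remainder -x_2 ≠ 0; add k_5 = -x_2 to the basis.

S(h_1,k_5): lcm = x_1*x_2**2. S = -x_1 - x_2**2 - x_2 - 1.
  leading term x_1: no divisor's leading term divides it; move -x_1 to the remainder.
  leading term x_2**2: subtract (-1)·k_3 from -x_2**2 - x_2 - 1 → -1
  leading term 1: no divisor's leading term divides it; move -1 to the remainder.
  remainder -x_1 - 1 ≠ 0; add k_6 = -x_1 - 1 to the basis.

The other S-polynomials (S(h_2,k_3), S(h_2,k_4), S(k_3,k_4), S(h_2,k_5), S(k_3,k_5), S(k_4,k_5), S(h_1,k_6), S(h_2,k_6), S(k_3,k_6), S(k_4,k_6), S(k_5,k_6)) all reduce to 0 modulo the current basis, so we have a Gröbner basis.
Inter-reduce: drop elements whose leading term is divisible by another's, tail-reduce, and make monic.
Reduced Gröbner basis: {x_1 + 1, x_2}.

These coincide, so the ideals are equal.
The choice of monomial ordering does not affect the verdict — as long as both bases are computed under the same ordering, their equality decides ideal equality.

Yes, the ideals are equal.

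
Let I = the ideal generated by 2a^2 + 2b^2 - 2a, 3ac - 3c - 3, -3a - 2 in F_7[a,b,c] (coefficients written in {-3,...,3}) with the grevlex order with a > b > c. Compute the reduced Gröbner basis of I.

G = {b^2 - 2, a + 3, c + 2}

f_1 = 2a^2 + 2b^2 - 2a, LT = a^2.
f_2 = 3ac - 3c - 3, LT = ac.
f_3 = -3a - 2, LT = a.

S(f_1,f_2): lcm = a^2c. S = b^2c + a.
  leading term b^2c: no divisor's leading term divides it; move b^2c to the remainder.
  leading term a: subtract (2)·f_3 from a → -3
  leading term 1: no divisor's leading term divides it; move -3 to the remainder.
  remainder b^2c - 3 ≠ 0; add g_4 = b^2c - 3 to the basis.

S(f_1,f_3): lcm = a^2. S = b^2 + 3a.
  leading term b^2: no divisor's leading term divides it; move b^2 to the remainder.
  leading term a: subtract (-1)·f_3 from 3a → -2
  leading term 1: no divisor's leading term divides it; move -2 to the remainder.
  remainder b^2 - 2 ≠ 0; add g_5 = b^2 - 2 to the basis.

S(f_2,f_3): lcm = ac. S = 3c - 1.
  leading term c: no divisor's leading term divides it; move 3c to the remainder.
  leading term 1: no divisor's leading term divides it; move -1 to the remainder.
  remainder 3c - 1 ≠ 0; add g_6 = 3c - 1 to the basis.

The other S-polynomials (S(f_1,g_4), S(f_2,g_4), S(f_3,g_4), S(f_1,g_5), S(f_2,g_5), S(f_3,g_5), S(g_4,g_5), S(f_1,g_6), S(f_2,g_6), S(f_3,g_6), S(g_4,g_6), S(g_5,g_6)) all reduce to 0 modulo the current basis, so we have a Gröbner basis.
Inter-reduce: drop elements whose leading term is divisible by another's, tail-reduce, and make monic.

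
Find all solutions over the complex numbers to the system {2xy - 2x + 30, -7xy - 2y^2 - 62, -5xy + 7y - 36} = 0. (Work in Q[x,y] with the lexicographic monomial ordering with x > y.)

{(5, -2)}

Compute a lex Gröbner basis by Buchberger's algorithm.
f_1 = 2xy - 2x + 30, LT = xy.
f_2 = -7xy - 2y^2 - 62, LT = xy.
f_3 = -5xy + 7y - 36, LT = xy.

S(f_1,f_2): lcm = xy. S = -x - 2/7y^2 + 43/7.
  leading term x: no divisor's leading term divides it; move -x to the remainder.
  leading term y^2: no divisor's leading term divides it; move -2/7y^2 to the remainder.
  leading term 1: no divisor's leading term divides it; move 43/7 to the remainder.
  remainder -x - 2/7y^2 + 43/7 ≠ 0; add h_4 = -x - 2/7y^2 + 43/7 to the basis.

S(f_1,f_3): lcm = xy. S = -x + 7/5y + 39/5.
  leading term x: subtract (1)·h_4 from -x + 7/5y + 39/5 → 2/7y^2 + 7/5y + 58/35
  leading term y^2: no divisor's leading term divides it; move 2/7y^2 to the remainder.
  leading term y: no divisor's leading term divides it; move 7/5y to the remainder.
  leading term 1: no divisor's leading term divides it; move 58/35 to the remainder.
  remainder 2/7y^2 + 7/5y + 58/35 ≠ 0; add h_5 = 2/7y^2 + 7/5y + 58/35 to the basis.

S(f_2,f_3): lcm = xy. S = 2/7y^2 + 7/5y + 58/35.
  leading term y^2: subtract (1)·h_5 from 2/7y^2 + 7/5y + 58/35 → 0
  remainder 0.

S(f_1,h_4): lcm = xy. S = -x - 2/7y^3 + 43/7y + 15.
  leading term x: subtract (1)·h_4 from -x - 2/7y^3 + 43/7y + 15 → -2/7y^3 + 2/7y^2 + 43/7y + 62/7
  leading term y^3: subtract (-y)·h_5 from -2/7y^3 + 2/7y^2 + 43/7y + 62/7 → 59/35y^2 + 39/5y + 62/7
  leading term y^2: subtract (59/10)·h_5 from 59/35y^2 + 39/5y + 62/7 → -23/50y - 23/25
  leading term y: no divisor's leading term divides it; move -23/50y to the remainder.
  leading term 1: no divisor's leading term divides it; move -23/25 to the remainder.
  remainder -23/50y - 23/25 ≠ 0; add h_6 = -23/50y - 23/25 to the basis.

S(f_2,h_4): lcm = xy. S = -2/7y^3 + 2/7y^2 + 43/7y + 62/7.
  leading term y^3: subtract (-y)·h_5 from -2/7y^3 + 2/7y^2 + 43/7y + 62/7 → 59/35y^2 + 39/5y + 62/7
  leading term y^2: subtract (59/10)·h_5 from 59/35y^2 + 39/5y + 62/7 → -23/50y - 23/25
  leading term y: subtract (1)·h_6 from -23/50y - 23/25 → 0
  remainder 0.

S(f_3,h_4): lcm = xy. S = -2/7y^3 + 166/35y + 36/5.
  leading term y^3: subtract (-y)·h_5 from -2/7y^3 + 166/35y + 36/5 → 7/5y^2 + 32/5y + 36/5
  leading term y^2: subtract (49/10)·h_5 from 7/5y^2 + 32/5y + 36/5 → -23/50y - 23/25
  leading term y: subtract (1)·h_6 from -23/50y - 23/25 → 0
  remainder 0.

S(f_1,h_5): lcm = xy^2. S = -59/10xy - 29/5x + 15y.
  leading term xy: subtract (-59/20)·f_1 from -59/10xy - 29/5x + 15y → -117/10x + 15y + 177/2
  leading term x: subtract (117/10)·h_4 from -117/10x + 15y + 177/2 → 117/35y^2 + 15y + 582/35
  leading term y^2: subtract (117/10)·h_5 from 117/35y^2 + 15y + 582/35 → -69/50y - 69/25
  leading term y: subtract (3)·h_6 from -69/50y - 69/25 → 0
  remainder 0.

S(f_2,h_5): lcm = xy^2. S = -49/10xy - 29/5x + 2/7y^3 + 62/7y.
  leading term xy: subtract (-49/20)·f_1 from -49/10xy - 29/5x + 2/7y^3 + 62/7y → -107/10x + 2/7y^3 + 62/7y + 147/2
  leading term x: subtract (107/10)·h_4 from -107/10x + 2/7y^3 + 62/7y + 147/2 → 2/7y^3 + 107/35y^2 + 62/7y + 272/35
  leading term y^3: subtract (y)·h_5 from 2/7y^3 + 107/35y^2 + 62/7y + 272/35 → 58/35y^2 + 36/5y + 272/35
  leading term y^2: subtract (29/5)·h_5 from 58/35y^2 + 36/5y + 272/35 → -23/25y - 46/25
  leading term y: subtract (2)·h_6 from -23/25y - 46/25 → 0
  remainder 0.

S(f_3,h_5): lcm = xy^2. S = -49/10xy - 29/5x - 7/5y^2 + 36/5y.
  leading term xy: subtract (-49/20)·f_1 from -49/10xy - 29/5x - 7/5y^2 + 36/5y → -107/10x - 7/5y^2 + 36/5y + 147/2
  leading term x: subtract (107/10)·h_4 from -107/10x - 7/5y^2 + 36/5y + 147/2 → 58/35y^2 + 36/5y + 272/35
  leading term y^2: subtract (29/5)·h_5 from 58/35y^2 + 36/5y + 272/35 → -23/25y - 46/25
  leading term y: subtract (2)·h_6 from -23/25y - 46/25 → 0
  remainder 0.

S(h_4,h_5): leading monomials are coprime, so the S-polynomial reduces to 0 (Buchberger's first criterion).
S(f_1,h_6): lcm = xy. S = -3x + 15.
  leading term x: subtract (3)·h_4 from -3x + 15 → 6/7y^2 - 24/7
  leading term y^2: subtract (3)·h_5 from 6/7y^2 - 24/7 → -21/5y - 42/5
  leading term y: subtract (210/23)·h_6 from -21/5y - 42/5 → 0
  remainder 0.

S(f_2,h_6): lcm = xy. S = -2x + 2/7y^2 + 62/7.
  leading term x: subtract (2)·h_4 from -2x + 2/7y^2 + 62/7 → 6/7y^2 - 24/7
  leading term y^2: subtract (3)·h_5 from 6/7y^2 - 24/7 → -21/5y - 42/5
  leading term y: subtract (210/23)·h_6 from -21/5y - 42/5 → 0
  remainder 0.

S(f_3,h_6): lcm = xy. S = -2x - 7/5y + 36/5.
  leading term x: subtract (2)·h_4 from -2x - 7/5y + 36/5 → 4/7y^2 - 7/5y - 178/35
  leading term y^2: subtract (2)·h_5 from 4/7y^2 - 7/5y - 178/35 → -21/5y - 42/5
  leading term y: subtract (210/23)·h_6 from -21/5y - 42/5 → 0
  remainder 0.

S(h_4,h_6): leading monomials are coprime, so the S-polynomial reduces to 0 (Buchberger's first criterion).
S(h_5,h_6): lcm = y^2. S = 29/10y + 29/5.
  leading term y: subtract (-145/23)·h_6 from 29/10y + 29/5 → 0
  remainder 0.

Every S-polynomial of the final basis reduces to 0, so we have a Gröbner basis.
Inter-reduce: drop elements whose leading term is divisible by another's, tail-reduce, and make monic.
Reduced Gröbner basis: {x - 5, y + 2}.

From the last basis element, y + 2 = 0, so y takes values in {-2}. Each choice, substituted upward through the basis, yields the corresponding point(s) of the solution set.
  y = -2: the earlier basis element becomes x - 5 = 0, giving x = 5 — point (5, -2).
Substituting each solution back into the original system confirms all equations vanish.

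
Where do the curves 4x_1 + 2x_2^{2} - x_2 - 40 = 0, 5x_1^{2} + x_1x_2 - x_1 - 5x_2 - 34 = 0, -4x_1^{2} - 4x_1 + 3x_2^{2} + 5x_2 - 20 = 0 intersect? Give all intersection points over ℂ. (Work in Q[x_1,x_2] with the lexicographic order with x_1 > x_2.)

Compute a lex Gröbner basis by Buchberger's algorithm.
f_1 = 4x_1 + 2x_2^{2} - x_2 - 40, LT = x_1.
f_2 = 5x_1^{2} + x_1x_2 - x_1 - 5x_2 - 34, LT = x_1^{2}.
f_3 = -4x_1^{2} - 4x_1 + 3x_2^{2} + 5x_2 - 20, LT = x_1^{2}.

S(f_1,f_2): lcm = x_1^{2}. S = \tfrac{1}{2}x_1x_2^{2} - \tfrac{9}{20}x_1x_2 - \tfrac{49}{5}x_1 + x_2 + \tfrac{34}{5}.
  leading term x_1x_2^{2}: subtract (\tfrac{1}{8}x_2^{2})·f_1 from \tfrac{1}{2}x_1x_2^{2} - \tfrac{9}{20}x_1x_2 - \tfrac{49}{5}x_1 + x_2 + \tfrac{34}{5} → -\tfrac{9}{20}x_1x_2 - \tfrac{49}{5}x_1 - \tfrac{1}{4}x_2^{4} + \tfrac{1}{8}x_2^{3} + 5x_2^{2} + x_2 + \tfrac{34}{5}
  leading term x_1x_2: subtract (-\tfrac{9}{80}x_2)·f_1 from -\tfrac{9}{20}x_1x_2 - \tfrac{49}{5}x_1 - \tfrac{1}{4}x_2^{4} + \tfrac{1}{8}x_2^{3} + 5x_2^{2} + x_2 + \tfrac{34}{5} → -\tfrac{49}{5}x_1 - \tfrac{1}{4}x_2^{4} + \tfrac{7}{20}x_2^{3} + \tfrac{391}{80}x_2^{2} - \tfrac{7}{2}x_2 + \tfrac{34}{5}
  leading term x_1: subtract (-\tfrac{49}{20})·f_1 from -\tfrac{49}{5}x_1 - \tfrac{1}{4}x_2^{4} + \tfrac{7}{20}x_2^{3} + \tfrac{391}{80}x_2^{2} - \tfrac{7}{2}x_2 + \tfrac{34}{5} → -\tfrac{1}{4}x_2^{4} + \tfrac{7}{20}x_2^{3} + \tfrac{783}{80}x_2^{2} - \tfrac{119}{20}x_2 - \tfrac{456}{5}
  leading term x_2^{4}: no divisor's leading term divides it; move -\tfrac{1}{4}x_2^{4} to the remainder.
  leading term x_2^{3}: no divisor's leading term divides it; move \tfrac{7}{20}x_2^{3} to the remainder.
  leading term x_2^{2}: no divisor's leading term divides it; move \tfrac{783}{80}x_2^{2} to the remainder.
  leading term x_2: no divisor's leading term divides it; move -\tfrac{119}{20}x_2 to the remainder.
  leading term 1: no divisor's leading term divides it; move -\tfrac{456}{5} to the remainder.
  remainder -\tfrac{1}{4}x_2^{4} + \tfrac{7}{20}x_2^{3} + \tfrac{783}{80}x_2^{2} - \tfrac{119}{20}x_2 - \tfrac{456}{5} ≠ 0; add h_4 = -\tfrac{1}{4}x_2^{4} + \tfrac{7}{20}x_2^{3} + \tfrac{783}{80}x_2^{2} - \tfrac{119}{20}x_2 - \tfrac{456}{5} to the basis.

S(f_1,f_3): lcm = x_1^{2}. S = \tfrac{1}{2}x_1x_2^{2} - \tfrac{1}{4}x_1x_2 - 11x_1 + \tfrac{3}{4}x_2^{2} + \tfrac{5}{4}x_2 - 5.
  leading term x_1x_2^{2}: subtract (\tfrac{1}{8}x_2^{2})·f_1 from \tfrac{1}{2}x_1x_2^{2} - \tfrac{1}{4}x_1x_2 - 11x_1 + \tfrac{3}{4}x_2^{2} + \tfrac{5}{4}x_2 - 5 → -\tfrac{1}{4}x_1x_2 - 11x_1 - \tfrac{1}{4}x_2^{4} + \tfrac{1}{8}x_2^{3} + \tfrac{23}{4}x_2^{2} + \tfrac{5}{4}x_2 - 5
  leading term x_1x_2: subtract (-\tfrac{1}{16}x_2)·f_1 from -\tfrac{1}{4}x_1x_2 - 11x_1 - \tfrac{1}{4}x_2^{4} + \tfrac{1}{8}x_2^{3} + \tfrac{23}{4}x_2^{2} + \tfrac{5}{4}x_2 - 5 → -11x_1 - \tfrac{1}{4}x_2^{4} + \tfrac{1}{4}x_2^{3} + \tfrac{91}{16}x_2^{2} - \tfrac{5}{4}x_2 - 5
  leading term x_1: subtract (-\tfrac{11}{4})·f_1 from -11x_1 - \tfrac{1}{4}x_2^{4} + \tfrac{1}{4}x_2^{3} + \tfrac{91}{16}x_2^{2} - \tfrac{5}{4}x_2 - 5 → -\tfrac{1}{4}x_2^{4} + \tfrac{1}{4}x_2^{3} + \tfrac{179}{16}x_2^{2} - 4x_2 - 115
  leading term x_2^{4}: subtract (1)·h_4 from -\tfrac{1}{4}x_2^{4} + \tfrac{1}{4}x_2^{3} + \tfrac{179}{16}x_2^{2} - 4x_2 - 115 → -\tfrac{1}{10}x_2^{3} + \tfrac{7}{5}x_2^{2} + \tfrac{39}{20}x_2 - \tfrac{119}{5}
  leading term x_2^{3}: no divisor's leading term divides it; move -\tfrac{1}{10}x_2^{3} to the remainder.
  leading term x_2^{2}: no divisor's leading term divides it; move \tfrac{7}{5}x_2^{2} to the remainder.
  leading term x_2: no divisor's leading term divides it; move \tfrac{39}{20}x_2 to the remainder.
  leading term 1: no divisor's leading term divides it; move -\tfrac{119}{5} to the remainder.
  remainder -\tfrac{1}{10}x_2^{3} + \tfrac{7}{5}x_2^{2} + \tfrac{39}{20}x_2 - \tfrac{119}{5} ≠ 0; add h_5 = -\tfrac{1}{10}x_2^{3} + \tfrac{7}{5}x_2^{2} + \tfrac{39}{20}x_2 - \tfrac{119}{5} to the basis.

S(h_4,h_5): lcm = x_2^{4}. S = \tfrac{63}{5}x_2^{3} - \tfrac{393}{20}x_2^{2} - \tfrac{1071}{5}x_2 + \tfrac{1824}{5}.
  leading term x_2^{3}: subtract (-126)·h_5 from \tfrac{63}{5}x_2^{3} - \tfrac{393}{20}x_2^{2} - \tfrac{1071}{5}x_2 + \tfrac{1824}{5} → \tfrac{627}{4}x_2^{2} + \tfrac{63}{2}x_2 - 2634
  leading term x_2^{2}: no divisor's leading term divides it; move \tfrac{627}{4}x_2^{2} to the remainder.
  leading term x_2: no divisor's leading term divides it; move \tfrac{63}{2}x_2 to the remainder.
  leading term 1: no divisor's leading term divides it; move -2634 to the remainder.
  remainder \tfrac{627}{4}x_2^{2} + \tfrac{63}{2}x_2 - 2634 ≠ 0; add h_6 = \tfrac{627}{4}x_2^{2} + \tfrac{63}{2}x_2 - 2634 to the basis.

S(h_4,h_6): lcm = x_2^{4}. S = -\tfrac{1673}{1045}x_2^{3} - \tfrac{93407}{4180}x_2^{2} + \tfrac{119}{5}x_2 + \tfrac{1824}{5}.
  leading term x_2^{3}: subtract (\tfrac{3346}{209})·h_5 from -\tfrac{1673}{1045}x_2^{3} - \tfrac{93407}{4180}x_2^{2} + \tfrac{119}{5}x_2 + \tfrac{1824}{5} → -\tfrac{37419}{836}x_2^{2} - \tfrac{3101}{418}x_2 + \tfrac{155878}{209}
  leading term x_2^{2}: subtract (-\tfrac{12473}{43681})·h_6 from -\tfrac{37419}{836}x_2^{2} - \tfrac{3101}{418}x_2 + \tfrac{155878}{209} → \tfrac{68845}{43681}x_2 - \tfrac{275380}{43681}
  leading term x_2: no divisor's leading term divides it; move \tfrac{68845}{43681}x_2 to the remainder.
  leading term 1: no divisor's leading term divides it; move -\tfrac{275380}{43681} to the remainder.
  remainder \tfrac{68845}{43681}x_2 - \tfrac{275380}{43681} ≠ 0; add h_7 = \tfrac{68845}{43681}x_2 - \tfrac{275380}{43681} to the basis.

The other S-polynomials (S(f_2,f_3), S(f_1,h_4), S(f_2,h_4), S(f_3,h_4), S(f_1,h_5), S(f_2,h_5), S(f_3,h_5), S(f_1,h_6), S(f_2,h_6), S(f_3,h_6), S(h_5,h_6), S(f_1,h_7), S(f_2,h_7), S(f_3,h_7), S(h_4,h_7), S(h_5,h_7), S(h_6,h_7)) all reduce to 0 modulo the current basis, so we have a Gröbner basis.
Inter-reduce: drop elements whose leading term is divisible by another's, tail-reduce, and make monic.
Reduced Gröbner basis: {x_1 - 3, x_2 - 4}.

Since the basis is lex-ordered, x_2 - 4 is univariate in x_2. Its roots are {4}. Back-substituting each root into the other basis elements fixes the other coordinates.
  x_2 = 4: the earlier basis element becomes x_1 - 3 = 0, giving x_1 = 3 — point (3, 4).

{(3, 4)}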